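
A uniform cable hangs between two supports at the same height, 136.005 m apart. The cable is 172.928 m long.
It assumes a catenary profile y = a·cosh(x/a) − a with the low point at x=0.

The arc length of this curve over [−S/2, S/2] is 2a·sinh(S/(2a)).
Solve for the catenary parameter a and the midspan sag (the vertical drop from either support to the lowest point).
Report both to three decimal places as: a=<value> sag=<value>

seed: a₀ = √(S³/(24(L−S))) = √(136.005³/(24·36.923)) = 53.281716
iter 1: u=1.276282  f(a)=+3.126e+00  f'(a)=-1.625e+00  a ← 53.281716 − (+3.126e+00/-1.625e+00) = 55.205417
iter 2: u=1.231808  f(a)=+1.773e-01  f'(a)=-1.446e+00  a ← 55.205417 − (+1.773e-01/-1.446e+00) = 55.328059
iter 3: u=1.229078  f(a)=+6.460e-04  f'(a)=-1.435e+00  a ← 55.328059 − (+6.460e-04/-1.435e+00) = 55.328509
iter 4: u=1.229068  f(a)=+8.646e-09  f'(a)=-1.435e+00  a ← 55.328509 − (+8.646e-09/-1.435e+00) = 55.328509
iter 5: u=1.229068  f(a)=+0.000e+00  f'(a)=-1.435e+00  a ← 55.328509 − (+0.000e+00/-1.435e+00) = 55.328509
converged: |Δa| < 1e-12 after 5 iterations
sag = a·(cosh(S/(2a)) − 1) = 55.328509·(cosh(1.229068) − 1) = 47.322683
T_max/T_min = cosh(S/(2a)) = 1.855304

a=55.329 sag=47.323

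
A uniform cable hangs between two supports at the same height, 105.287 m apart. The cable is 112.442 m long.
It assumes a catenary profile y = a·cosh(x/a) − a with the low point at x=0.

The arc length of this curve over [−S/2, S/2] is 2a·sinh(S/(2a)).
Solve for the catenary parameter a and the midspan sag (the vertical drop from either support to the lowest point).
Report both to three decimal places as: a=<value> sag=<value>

a=83.270 sag=17.202

seed: a₀ = √(S³/(24(L−S))) = √(105.287³/(24·7.155)) = 82.442601
iter 1: u=0.638547  f(a)=+1.473e-01  f'(a)=-1.808e-01  a ← 82.442601 − (+1.473e-01/-1.808e-01) = 83.257477
iter 2: u=0.632298  f(a)=+2.212e-03  f'(a)=-1.754e-01  a ← 83.257477 − (+2.212e-03/-1.754e-01) = 83.270093
iter 3: u=0.632202  f(a)=+5.160e-07  f'(a)=-1.753e-01  a ← 83.270093 − (+5.160e-07/-1.753e-01) = 83.270096
iter 4: u=0.632202  f(a)=+0.000e+00  f'(a)=-1.753e-01  a ← 83.270096 − (+0.000e+00/-1.753e-01) = 83.270096
converged: |Δa| < 1e-12 after 4 iterations
sag = a·(cosh(S/(2a)) − 1) = 83.270096·(cosh(0.632202) − 1) = 17.202337
T_max/T_min = cosh(S/(2a)) = 1.206585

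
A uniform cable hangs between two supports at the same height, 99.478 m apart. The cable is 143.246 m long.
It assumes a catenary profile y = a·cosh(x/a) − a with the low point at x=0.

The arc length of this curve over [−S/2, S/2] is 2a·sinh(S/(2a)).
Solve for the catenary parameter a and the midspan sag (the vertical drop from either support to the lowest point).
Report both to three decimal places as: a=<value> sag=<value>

seed: a₀ = √(S³/(24(L−S))) = √(99.478³/(24·43.768)) = 30.613050
iter 1: u=1.624765  f(a)=+6.154e+00  f'(a)=-3.689e+00  a ← 30.613050 − (+6.154e+00/-3.689e+00) = 32.281186
iter 2: u=1.540805  f(a)=+5.388e-01  f'(a)=-3.069e+00  a ← 32.281186 − (+5.388e-01/-3.069e+00) = 32.456753
iter 3: u=1.532470  f(a)=+5.006e-03  f'(a)=-3.012e+00  a ← 32.456753 − (+5.006e-03/-3.012e+00) = 32.458415
iter 4: u=1.532392  f(a)=+4.410e-07  f'(a)=-3.012e+00  a ← 32.458415 − (+4.410e-07/-3.012e+00) = 32.458415
iter 5: u=1.532392  f(a)=+0.000e+00  f'(a)=-3.012e+00  a ← 32.458415 − (+0.000e+00/-3.012e+00) = 32.458415
converged: |Δa| < 1e-12 after 5 iterations
sag = a·(cosh(S/(2a)) − 1) = 32.458415·(cosh(1.532392) − 1) = 46.176201
T_max/T_min = cosh(S/(2a)) = 2.422627

a=32.458 sag=46.176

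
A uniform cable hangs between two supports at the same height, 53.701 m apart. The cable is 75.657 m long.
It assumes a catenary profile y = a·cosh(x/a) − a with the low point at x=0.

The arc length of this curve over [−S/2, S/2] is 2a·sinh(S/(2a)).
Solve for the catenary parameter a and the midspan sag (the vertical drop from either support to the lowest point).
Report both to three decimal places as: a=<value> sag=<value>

seed: a₀ = √(S³/(24(L−S))) = √(53.701³/(24·21.956)) = 17.143178
iter 1: u=1.566250  f(a)=+2.856e+00  f'(a)=-3.247e+00  a ← 17.143178 − (+2.856e+00/-3.247e+00) = 18.022578
iter 2: u=1.489826  f(a)=+2.345e-01  f'(a)=-2.734e+00  a ← 18.022578 − (+2.345e-01/-2.734e+00) = 18.108327
iter 3: u=1.482771  f(a)=+1.893e-03  f'(a)=-2.690e+00  a ← 18.108327 − (+1.893e-03/-2.690e+00) = 18.109030
iter 4: u=1.482713  f(a)=+1.255e-07  f'(a)=-2.690e+00  a ← 18.109030 − (+1.255e-07/-2.690e+00) = 18.109030
iter 5: u=1.482713  f(a)=+0.000e+00  f'(a)=-2.690e+00  a ← 18.109030 − (+0.000e+00/-2.690e+00) = 18.109030
converged: |Δa| < 1e-12 after 5 iterations
sag = a·(cosh(S/(2a)) − 1) = 18.109030·(cosh(1.482713) − 1) = 23.830598
T_max/T_min = cosh(S/(2a)) = 2.315951

a=18.109 sag=23.831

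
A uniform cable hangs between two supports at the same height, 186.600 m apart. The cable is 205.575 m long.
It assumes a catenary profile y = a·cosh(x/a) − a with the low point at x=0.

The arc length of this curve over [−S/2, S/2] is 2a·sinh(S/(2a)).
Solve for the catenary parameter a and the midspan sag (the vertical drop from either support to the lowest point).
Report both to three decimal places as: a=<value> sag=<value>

seed: a₀ = √(S³/(24(L−S))) = √(186.600³/(24·18.975)) = 119.445817
iter 1: u=0.781107  f(a)=+5.873e-01  f'(a)=-3.375e-01  a ← 119.445817 − (+5.873e-01/-3.375e-01) = 121.185933
iter 2: u=0.769891  f(a)=+1.308e-02  f'(a)=-3.226e-01  a ← 121.185933 − (+1.308e-02/-3.226e-01) = 121.226477
iter 3: u=0.769634  f(a)=+6.817e-06  f'(a)=-3.223e-01  a ← 121.226477 − (+6.817e-06/-3.223e-01) = 121.226498
iter 4: u=0.769634  f(a)=+1.847e-12  f'(a)=-3.223e-01  a ← 121.226498 − (+1.847e-12/-3.223e-01) = 121.226498
converged: |Δa| < 1e-12 after 4 iterations
sag = a·(cosh(S/(2a)) − 1) = 121.226498·(cosh(0.769634) − 1) = 37.711018
T_max/T_min = cosh(S/(2a)) = 1.311079

a=121.226 sag=37.711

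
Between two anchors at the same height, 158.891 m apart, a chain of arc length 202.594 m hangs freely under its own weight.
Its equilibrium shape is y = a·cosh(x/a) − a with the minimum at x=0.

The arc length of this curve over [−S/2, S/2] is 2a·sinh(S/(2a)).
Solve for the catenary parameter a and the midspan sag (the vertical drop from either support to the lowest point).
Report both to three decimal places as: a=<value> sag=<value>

seed: a₀ = √(S³/(24(L−S))) = √(158.891³/(24·43.703)) = 61.842595
iter 1: u=1.284640  f(a)=+3.751e+00  f'(a)=-1.661e+00  a ← 61.842595 − (+3.751e+00/-1.661e+00) = 64.101254
iter 2: u=1.239375  f(a)=+2.153e-01  f'(a)=-1.475e+00  a ← 64.101254 − (+2.153e-01/-1.475e+00) = 64.247208
iter 3: u=1.236560  f(a)=+8.048e-04  f'(a)=-1.464e+00  a ← 64.247208 − (+8.048e-04/-1.464e+00) = 64.247758
iter 4: u=1.236549  f(a)=+1.134e-08  f'(a)=-1.464e+00  a ← 64.247758 − (+1.134e-08/-1.464e+00) = 64.247758
iter 5: u=1.236549  f(a)=+2.842e-14  f'(a)=-1.464e+00  a ← 64.247758 − (+2.842e-14/-1.464e+00) = 64.247758
converged: |Δa| < 1e-12 after 5 iterations
sag = a·(cosh(S/(2a)) − 1) = 64.247758·(cosh(1.236549) − 1) = 55.705802
T_max/T_min = cosh(S/(2a)) = 1.867047

a=64.248 sag=55.706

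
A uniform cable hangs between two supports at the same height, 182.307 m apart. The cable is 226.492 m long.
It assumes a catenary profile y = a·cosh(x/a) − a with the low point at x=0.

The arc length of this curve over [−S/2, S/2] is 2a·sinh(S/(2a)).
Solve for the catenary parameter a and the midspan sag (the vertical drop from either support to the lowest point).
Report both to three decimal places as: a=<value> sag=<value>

a=78.197 sag=59.424

seed: a₀ = √(S³/(24(L−S))) = √(182.307³/(24·44.185)) = 75.589586
iter 1: u=1.205900  f(a)=+3.326e+00  f'(a)=-1.348e+00  a ← 75.589586 − (+3.326e+00/-1.348e+00) = 78.056806
iter 2: u=1.167784  f(a)=+1.698e-01  f'(a)=-1.214e+00  a ← 78.056806 − (+1.698e-01/-1.214e+00) = 78.196702
iter 3: u=1.165695  f(a)=+4.951e-04  f'(a)=-1.207e+00  a ← 78.196702 − (+4.951e-04/-1.207e+00) = 78.197112
iter 4: u=1.165689  f(a)=+4.237e-09  f'(a)=-1.207e+00  a ← 78.197112 − (+4.237e-09/-1.207e+00) = 78.197112
iter 5: u=1.165689  f(a)=+0.000e+00  f'(a)=-1.207e+00  a ← 78.197112 − (+0.000e+00/-1.207e+00) = 78.197112
converged: |Δa| < 1e-12 after 5 iterations
sag = a·(cosh(S/(2a)) − 1) = 78.197112·(cosh(1.165689) − 1) = 59.423544
T_max/T_min = cosh(S/(2a)) = 1.759920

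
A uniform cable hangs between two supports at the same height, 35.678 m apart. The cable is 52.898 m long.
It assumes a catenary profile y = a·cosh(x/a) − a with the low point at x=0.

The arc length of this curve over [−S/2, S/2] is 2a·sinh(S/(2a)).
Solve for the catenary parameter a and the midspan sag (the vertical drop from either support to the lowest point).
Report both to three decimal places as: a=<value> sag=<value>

a=11.171 sag=17.541

seed: a₀ = √(S³/(24(L−S))) = √(35.678³/(24·17.220)) = 10.482830
iter 1: u=1.701735  f(a)=+2.672e+00  f'(a)=-4.341e+00  a ← 10.482830 − (+2.672e+00/-4.341e+00) = 11.098498
iter 2: u=1.607335  f(a)=+2.535e-01  f'(a)=-3.553e+00  a ← 11.098498 − (+2.535e-01/-3.553e+00) = 11.169855
iter 3: u=1.597066  f(a)=+2.810e-03  f'(a)=-3.475e+00  a ← 11.169855 − (+2.810e-03/-3.475e+00) = 11.170664
iter 4: u=1.596951  f(a)=+3.536e-07  f'(a)=-3.474e+00  a ← 11.170664 − (+3.536e-07/-3.474e+00) = 11.170664
iter 5: u=1.596951  f(a)=+1.421e-14  f'(a)=-3.474e+00  a ← 11.170664 − (+1.421e-14/-3.474e+00) = 11.170664
converged: |Δa| < 1e-12 after 5 iterations
sag = a·(cosh(S/(2a)) − 1) = 11.170664·(cosh(1.596951) − 1) = 17.540542
T_max/T_min = cosh(S/(2a)) = 2.570233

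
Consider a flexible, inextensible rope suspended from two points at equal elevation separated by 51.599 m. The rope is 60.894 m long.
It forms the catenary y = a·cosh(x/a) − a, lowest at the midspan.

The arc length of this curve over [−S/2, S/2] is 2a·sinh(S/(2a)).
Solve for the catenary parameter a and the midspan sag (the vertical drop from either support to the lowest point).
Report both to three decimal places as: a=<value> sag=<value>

seed: a₀ = √(S³/(24(L−S))) = √(51.599³/(24·9.295)) = 24.815990
iter 1: u=1.039632  f(a)=+5.154e-01  f'(a)=-8.333e-01  a ← 24.815990 − (+5.154e-01/-8.333e-01) = 25.434567
iter 2: u=1.014348  f(a)=+1.990e-02  f'(a)=-7.700e-01  a ← 25.434567 − (+1.990e-02/-7.700e-01) = 25.460411
iter 3: u=1.013318  f(a)=+3.231e-05  f'(a)=-7.675e-01  a ← 25.460411 − (+3.231e-05/-7.675e-01) = 25.460453
iter 4: u=1.013317  f(a)=+8.545e-11  f'(a)=-7.675e-01  a ← 25.460453 − (+8.545e-11/-7.675e-01) = 25.460453
iter 5: u=1.013317  f(a)=+0.000e+00  f'(a)=-7.675e-01  a ← 25.460453 − (+0.000e+00/-7.675e-01) = 25.460453
converged: |Δa| < 1e-12 after 5 iterations
sag = a·(cosh(S/(2a)) − 1) = 25.460453·(cosh(1.013317) − 1) = 14.229023
T_max/T_min = cosh(S/(2a)) = 1.558868

a=25.460 sag=14.229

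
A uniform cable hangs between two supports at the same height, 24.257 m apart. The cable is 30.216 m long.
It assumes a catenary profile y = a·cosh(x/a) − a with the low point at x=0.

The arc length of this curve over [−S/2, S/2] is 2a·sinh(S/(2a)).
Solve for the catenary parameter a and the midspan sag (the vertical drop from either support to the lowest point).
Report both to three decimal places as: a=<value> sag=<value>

a=10.339 sag=7.968

seed: a₀ = √(S³/(24(L−S))) = √(24.257³/(24·5.959)) = 9.989950
iter 1: u=1.214070  f(a)=+4.549e-01  f'(a)=-1.378e+00  a ← 9.989950 − (+4.549e-01/-1.378e+00) = 10.319981
iter 2: u=1.175244  f(a)=+2.352e-02  f'(a)=-1.239e+00  a ← 10.319981 − (+2.352e-02/-1.239e+00) = 10.338957
iter 3: u=1.173087  f(a)=+7.042e-05  f'(a)=-1.232e+00  a ← 10.338957 − (+7.042e-05/-1.232e+00) = 10.339014
iter 4: u=1.173081  f(a)=+6.356e-10  f'(a)=-1.232e+00  a ← 10.339014 − (+6.356e-10/-1.232e+00) = 10.339014
iter 5: u=1.173081  f(a)=-7.105e-15  f'(a)=-1.232e+00  a ← 10.339014 − (-7.105e-15/-1.232e+00) = 10.339014
converged: |Δa| < 1e-12 after 5 iterations
sag = a·(cosh(S/(2a)) − 1) = 10.339014·(cosh(1.173081) − 1) = 7.968003
T_max/T_min = cosh(S/(2a)) = 1.770673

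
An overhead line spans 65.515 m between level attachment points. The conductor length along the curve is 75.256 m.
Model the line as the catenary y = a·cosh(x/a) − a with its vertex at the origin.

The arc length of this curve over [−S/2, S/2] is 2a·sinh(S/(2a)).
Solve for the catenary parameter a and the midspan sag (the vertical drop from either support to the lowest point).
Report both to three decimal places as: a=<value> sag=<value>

seed: a₀ = √(S³/(24(L−S))) = √(65.515³/(24·9.741)) = 34.681967
iter 1: u=0.944511  f(a)=+4.438e-01  f'(a)=-6.135e-01  a ← 34.681967 − (+4.438e-01/-6.135e-01) = 35.405464
iter 2: u=0.925210  f(a)=+1.427e-02  f'(a)=-5.746e-01  a ← 35.405464 − (+1.427e-02/-5.746e-01) = 35.430296
iter 3: u=0.924562  f(a)=+1.583e-05  f'(a)=-5.733e-01  a ← 35.430296 − (+1.583e-05/-5.733e-01) = 35.430324
iter 4: u=0.924561  f(a)=+1.954e-11  f'(a)=-5.733e-01  a ← 35.430324 − (+1.954e-11/-5.733e-01) = 35.430324
converged: |Δa| < 1e-12 after 4 iterations
sag = a·(cosh(S/(2a)) − 1) = 35.430324·(cosh(0.924561) − 1) = 16.253080
T_max/T_min = cosh(S/(2a)) = 1.458734

a=35.430 sag=16.253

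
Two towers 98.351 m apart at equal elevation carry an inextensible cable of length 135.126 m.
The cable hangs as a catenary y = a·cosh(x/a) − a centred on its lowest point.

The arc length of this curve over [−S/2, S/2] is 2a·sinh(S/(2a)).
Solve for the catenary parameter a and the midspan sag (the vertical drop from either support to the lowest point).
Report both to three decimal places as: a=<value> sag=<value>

seed: a₀ = √(S³/(24(L−S))) = √(98.351³/(24·36.775)) = 32.831159
iter 1: u=1.497830  f(a)=+4.353e+00  f'(a)=-2.785e+00  a ← 32.831159 − (+4.353e+00/-2.785e+00) = 34.394120
iter 2: u=1.429765  f(a)=+3.301e-01  f'(a)=-2.377e+00  a ← 34.394120 − (+3.301e-01/-2.377e+00) = 34.532997
iter 3: u=1.424015  f(a)=+2.243e-03  f'(a)=-2.345e+00  a ← 34.532997 − (+2.243e-03/-2.345e+00) = 34.533954
iter 4: u=1.423975  f(a)=+1.052e-07  f'(a)=-2.345e+00  a ← 34.533954 − (+1.052e-07/-2.345e+00) = 34.533954
iter 5: u=1.423975  f(a)=+0.000e+00  f'(a)=-2.345e+00  a ← 34.533954 − (+0.000e+00/-2.345e+00) = 34.533954
converged: |Δa| < 1e-12 after 5 iterations
sag = a·(cosh(S/(2a)) − 1) = 34.533954·(cosh(1.423975) − 1) = 41.343269
T_max/T_min = cosh(S/(2a)) = 2.197177

a=34.534 sag=41.343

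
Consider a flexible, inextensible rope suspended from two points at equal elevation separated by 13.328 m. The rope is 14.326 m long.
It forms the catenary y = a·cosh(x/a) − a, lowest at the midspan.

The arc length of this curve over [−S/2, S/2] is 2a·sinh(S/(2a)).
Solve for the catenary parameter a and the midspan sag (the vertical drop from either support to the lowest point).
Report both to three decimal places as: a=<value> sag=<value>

a=10.052 sag=2.291

seed: a₀ = √(S³/(24(L−S))) = √(13.328³/(24·0.998)) = 9.942065
iter 1: u=0.670283  f(a)=+2.266e-02  f'(a)=-2.099e-01  a ← 9.942065 − (+2.266e-02/-2.099e-01) = 10.050008
iter 2: u=0.663084  f(a)=+3.743e-04  f'(a)=-2.030e-01  a ← 10.050008 − (+3.743e-04/-2.030e-01) = 10.051851
iter 3: u=0.662962  f(a)=+1.060e-07  f'(a)=-2.029e-01  a ← 10.051851 − (+1.060e-07/-2.029e-01) = 10.051852
iter 4: u=0.662962  f(a)=+7.105e-15  f'(a)=-2.029e-01  a ← 10.051852 − (+7.105e-15/-2.029e-01) = 10.051852
converged: |Δa| < 1e-12 after 4 iterations
sag = a·(cosh(S/(2a)) − 1) = 10.051852·(cosh(0.662962) − 1) = 2.291093
T_max/T_min = cosh(S/(2a)) = 1.227927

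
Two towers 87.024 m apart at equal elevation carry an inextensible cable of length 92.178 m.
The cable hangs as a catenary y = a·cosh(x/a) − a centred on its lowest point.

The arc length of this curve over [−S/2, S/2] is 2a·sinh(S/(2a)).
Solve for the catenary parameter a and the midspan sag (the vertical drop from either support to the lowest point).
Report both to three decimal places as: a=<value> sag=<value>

seed: a₀ = √(S³/(24(L−S))) = √(87.024³/(24·5.154)) = 72.992919
iter 1: u=0.596113  f(a)=+9.235e-02  f'(a)=-1.463e-01  a ← 72.992919 − (+9.235e-02/-1.463e-01) = 73.624166
iter 2: u=0.591002  f(a)=+1.212e-03  f'(a)=-1.425e-01  a ← 73.624166 − (+1.212e-03/-1.425e-01) = 73.632671
iter 3: u=0.590933  f(a)=+2.147e-07  f'(a)=-1.424e-01  a ← 73.632671 − (+2.147e-07/-1.424e-01) = 73.632672
iter 4: u=0.590933  f(a)=+1.421e-14  f'(a)=-1.424e-01  a ← 73.632672 − (+1.421e-14/-1.424e-01) = 73.632672
converged: |Δa| < 1e-12 after 4 iterations
sag = a·(cosh(S/(2a)) − 1) = 73.632672·(cosh(0.590933) − 1) = 13.234850
T_max/T_min = cosh(S/(2a)) = 1.179742

a=73.633 sag=13.235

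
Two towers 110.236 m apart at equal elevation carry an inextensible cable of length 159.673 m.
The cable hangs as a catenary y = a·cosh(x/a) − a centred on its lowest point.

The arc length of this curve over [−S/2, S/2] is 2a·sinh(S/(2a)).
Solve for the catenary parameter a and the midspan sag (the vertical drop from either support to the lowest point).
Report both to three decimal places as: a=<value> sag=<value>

seed: a₀ = √(S³/(24(L−S))) = √(110.236³/(24·49.437)) = 33.601100
iter 1: u=1.640363  f(a)=+7.094e+00  f'(a)=-3.814e+00  a ← 33.601100 − (+7.094e+00/-3.814e+00) = 35.460823
iter 2: u=1.554335  f(a)=+6.315e-01  f'(a)=-3.163e+00  a ← 35.460823 − (+6.315e-01/-3.163e+00) = 35.660488
iter 3: u=1.545632  f(a)=+6.086e-03  f'(a)=-3.102e+00  a ← 35.660488 − (+6.086e-03/-3.102e+00) = 35.662450
iter 4: u=1.545547  f(a)=+5.771e-07  f'(a)=-3.102e+00  a ← 35.662450 − (+5.771e-07/-3.102e+00) = 35.662450
iter 5: u=1.545547  f(a)=+0.000e+00  f'(a)=-3.102e+00  a ← 35.662450 − (+0.000e+00/-3.102e+00) = 35.662450
converged: |Δa| < 1e-12 after 5 iterations
sag = a·(cosh(S/(2a)) − 1) = 35.662450·(cosh(1.545547) − 1) = 51.777112
T_max/T_min = cosh(S/(2a)) = 2.451866

a=35.662 sag=51.777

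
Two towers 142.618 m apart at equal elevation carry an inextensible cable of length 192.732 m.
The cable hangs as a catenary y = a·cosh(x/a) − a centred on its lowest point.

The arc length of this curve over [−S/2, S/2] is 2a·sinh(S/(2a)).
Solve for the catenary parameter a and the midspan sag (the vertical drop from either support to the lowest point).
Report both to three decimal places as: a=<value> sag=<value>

a=51.515 sag=57.756

seed: a₀ = √(S³/(24(L−S))) = √(142.618³/(24·50.114)) = 49.110726
iter 1: u=1.452005  f(a)=+5.556e+00  f'(a)=-2.505e+00  a ← 49.110726 − (+5.556e+00/-2.505e+00) = 51.328807
iter 2: u=1.389259  f(a)=+3.986e-01  f'(a)=-2.157e+00  a ← 51.328807 − (+3.986e-01/-2.157e+00) = 51.513570
iter 3: u=1.384276  f(a)=+2.402e-03  f'(a)=-2.131e+00  a ← 51.513570 − (+2.402e-03/-2.131e+00) = 51.514697
iter 4: u=1.384246  f(a)=+8.836e-08  f'(a)=-2.131e+00  a ← 51.514697 − (+8.836e-08/-2.131e+00) = 51.514697
iter 5: u=1.384246  f(a)=+0.000e+00  f'(a)=-2.131e+00  a ← 51.514697 − (+0.000e+00/-2.131e+00) = 51.514697
converged: |Δa| < 1e-12 after 5 iterations
sag = a·(cosh(S/(2a)) − 1) = 51.514697·(cosh(1.384246) − 1) = 57.756388
T_max/T_min = cosh(S/(2a)) = 2.121163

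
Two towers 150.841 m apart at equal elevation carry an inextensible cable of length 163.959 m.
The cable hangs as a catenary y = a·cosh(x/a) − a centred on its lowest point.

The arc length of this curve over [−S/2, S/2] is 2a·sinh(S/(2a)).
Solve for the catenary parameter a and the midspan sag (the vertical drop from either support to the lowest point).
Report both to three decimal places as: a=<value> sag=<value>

a=105.745 sag=28.056

seed: a₀ = √(S³/(24(L−S))) = √(150.841³/(24·13.118)) = 104.409417
iter 1: u=0.722353  f(a)=+3.465e-01  f'(a)=-2.646e-01  a ← 104.409417 − (+3.465e-01/-2.646e-01) = 105.718856
iter 2: u=0.713406  f(a)=+6.627e-03  f'(a)=-2.546e-01  a ← 105.718856 − (+6.627e-03/-2.546e-01) = 105.744884
iter 3: u=0.713231  f(a)=+2.528e-06  f'(a)=-2.544e-01  a ← 105.744884 − (+2.528e-06/-2.544e-01) = 105.744894
iter 4: u=0.713231  f(a)=+4.263e-13  f'(a)=-2.544e-01  a ← 105.744894 − (+4.263e-13/-2.544e-01) = 105.744894
converged: |Δa| < 1e-12 after 4 iterations
sag = a·(cosh(S/(2a)) − 1) = 105.744894·(cosh(0.713231) − 1) = 28.055782
T_max/T_min = cosh(S/(2a)) = 1.265316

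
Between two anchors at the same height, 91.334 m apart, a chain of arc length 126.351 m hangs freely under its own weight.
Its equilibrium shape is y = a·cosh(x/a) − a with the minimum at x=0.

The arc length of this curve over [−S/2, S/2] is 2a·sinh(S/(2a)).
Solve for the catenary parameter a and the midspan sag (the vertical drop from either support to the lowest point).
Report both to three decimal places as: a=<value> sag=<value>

a=31.708 sag=38.978

seed: a₀ = √(S³/(24(L−S))) = √(91.334³/(24·35.017)) = 30.109506
iter 1: u=1.516697  f(a)=+4.255e+00  f'(a)=-2.907e+00  a ← 30.109506 − (+4.255e+00/-2.907e+00) = 31.573391
iter 2: u=1.446376  f(a)=+3.300e-01  f'(a)=-2.472e+00  a ← 31.573391 − (+3.300e-01/-2.472e+00) = 31.706896
iter 3: u=1.440286  f(a)=+2.354e-03  f'(a)=-2.437e+00  a ← 31.706896 − (+2.354e-03/-2.437e+00) = 31.707862
iter 4: u=1.440242  f(a)=+1.216e-07  f'(a)=-2.437e+00  a ← 31.707862 − (+1.216e-07/-2.437e+00) = 31.707862
iter 5: u=1.440242  f(a)=+0.000e+00  f'(a)=-2.437e+00  a ← 31.707862 − (+0.000e+00/-2.437e+00) = 31.707862
converged: |Δa| < 1e-12 after 5 iterations
sag = a·(cosh(S/(2a)) − 1) = 31.707862·(cosh(1.440242) − 1) = 38.978292
T_max/T_min = cosh(S/(2a)) = 2.229294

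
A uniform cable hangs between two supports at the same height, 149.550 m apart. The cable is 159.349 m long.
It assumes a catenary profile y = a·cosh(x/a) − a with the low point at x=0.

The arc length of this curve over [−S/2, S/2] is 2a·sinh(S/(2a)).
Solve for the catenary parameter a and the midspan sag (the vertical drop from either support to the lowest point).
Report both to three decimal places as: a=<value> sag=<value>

seed: a₀ = √(S³/(24(L−S))) = √(149.550³/(24·9.799)) = 119.256793
iter 1: u=0.627008  f(a)=+1.944e-01  f'(a)=-1.709e-01  a ← 119.256793 − (+1.944e-01/-1.709e-01) = 120.394575
iter 2: u=0.621083  f(a)=+2.818e-03  f'(a)=-1.660e-01  a ← 120.394575 − (+2.818e-03/-1.660e-01) = 120.411552
iter 3: u=0.620995  f(a)=+6.110e-07  f'(a)=-1.659e-01  a ← 120.411552 − (+6.110e-07/-1.659e-01) = 120.411556
iter 4: u=0.620995  f(a)=+2.842e-14  f'(a)=-1.659e-01  a ← 120.411556 − (+2.842e-14/-1.659e-01) = 120.411556
converged: |Δa| < 1e-12 after 4 iterations
sag = a·(cosh(S/(2a)) − 1) = 120.411556·(cosh(0.620995) − 1) = 23.973238
T_max/T_min = cosh(S/(2a)) = 1.199094

a=120.412 sag=23.973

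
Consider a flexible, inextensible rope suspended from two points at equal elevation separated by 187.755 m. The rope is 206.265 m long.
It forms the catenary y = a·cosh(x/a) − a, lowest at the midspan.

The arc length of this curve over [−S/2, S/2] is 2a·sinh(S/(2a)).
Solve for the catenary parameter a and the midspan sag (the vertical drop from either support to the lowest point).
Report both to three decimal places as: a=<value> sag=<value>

a=123.827 sag=37.323

seed: a₀ = √(S³/(24(L−S))) = √(187.755³/(24·18.510)) = 122.061425
iter 1: u=0.769100  f(a)=+5.552e-01  f'(a)=-3.216e-01  a ← 122.061425 − (+5.552e-01/-3.216e-01) = 123.787789
iter 2: u=0.758374  f(a)=+1.200e-02  f'(a)=-3.078e-01  a ← 123.787789 − (+1.200e-02/-3.078e-01) = 123.826765
iter 3: u=0.758136  f(a)=+5.878e-06  f'(a)=-3.075e-01  a ← 123.826765 − (+5.878e-06/-3.075e-01) = 123.826784
iter 4: u=0.758136  f(a)=+1.393e-12  f'(a)=-3.075e-01  a ← 123.826784 − (+1.393e-12/-3.075e-01) = 123.826784
converged: |Δa| < 1e-12 after 4 iterations
sag = a·(cosh(S/(2a)) − 1) = 123.826784·(cosh(0.758136) − 1) = 37.323410
T_max/T_min = cosh(S/(2a)) = 1.301416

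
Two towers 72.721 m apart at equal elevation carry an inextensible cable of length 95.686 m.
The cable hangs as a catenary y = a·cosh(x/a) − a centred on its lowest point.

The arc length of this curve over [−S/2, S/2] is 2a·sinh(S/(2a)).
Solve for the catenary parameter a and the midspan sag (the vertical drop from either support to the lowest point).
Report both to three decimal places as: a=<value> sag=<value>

a=27.585 sag=27.641

seed: a₀ = √(S³/(24(L−S))) = √(72.721³/(24·22.965)) = 26.415018
iter 1: u=1.376509  f(a)=+2.276e+00  f'(a)=-2.091e+00  a ← 26.415018 − (+2.276e+00/-2.091e+00) = 27.503535
iter 2: u=1.322030  f(a)=+1.483e-01  f'(a)=-1.827e+00  a ← 27.503535 − (+1.483e-01/-1.827e+00) = 27.584695
iter 3: u=1.318140  f(a)=+7.260e-04  f'(a)=-1.809e+00  a ← 27.584695 − (+7.260e-04/-1.809e+00) = 27.585096
iter 4: u=1.318121  f(a)=+1.759e-08  f'(a)=-1.809e+00  a ← 27.585096 − (+1.759e-08/-1.809e+00) = 27.585096
iter 5: u=1.318121  f(a)=+0.000e+00  f'(a)=-1.809e+00  a ← 27.585096 − (+0.000e+00/-1.809e+00) = 27.585096
converged: |Δa| < 1e-12 after 5 iterations
sag = a·(cosh(S/(2a)) − 1) = 27.585096·(cosh(1.318121) − 1) = 27.640715
T_max/T_min = cosh(S/(2a)) = 2.002016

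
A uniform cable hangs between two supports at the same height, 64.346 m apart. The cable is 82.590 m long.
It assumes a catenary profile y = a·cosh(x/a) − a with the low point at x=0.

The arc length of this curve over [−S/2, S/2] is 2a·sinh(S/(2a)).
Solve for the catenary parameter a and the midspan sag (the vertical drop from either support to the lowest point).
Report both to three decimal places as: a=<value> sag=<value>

a=25.654 sag=22.961

seed: a₀ = √(S³/(24(L−S))) = √(64.346³/(24·18.244)) = 24.667020
iter 1: u=1.304292  f(a)=+1.616e+00  f'(a)=-1.747e+00  a ← 24.667020 − (+1.616e+00/-1.747e+00) = 25.592324
iter 2: u=1.257135  f(a)=+9.539e-02  f'(a)=-1.546e+00  a ← 25.592324 − (+9.539e-02/-1.546e+00) = 25.654026
iter 3: u=1.254111  f(a)=+3.784e-04  f'(a)=-1.534e+00  a ← 25.654026 − (+3.784e-04/-1.534e+00) = 25.654272
iter 4: u=1.254099  f(a)=+6.007e-09  f'(a)=-1.534e+00  a ← 25.654272 − (+6.007e-09/-1.534e+00) = 25.654272
iter 5: u=1.254099  f(a)=-1.421e-14  f'(a)=-1.534e+00  a ← 25.654272 − (-1.421e-14/-1.534e+00) = 25.654272
converged: |Δa| < 1e-12 after 5 iterations
sag = a·(cosh(S/(2a)) − 1) = 25.654272·(cosh(1.254099) − 1) = 22.960733
T_max/T_min = cosh(S/(2a)) = 1.895006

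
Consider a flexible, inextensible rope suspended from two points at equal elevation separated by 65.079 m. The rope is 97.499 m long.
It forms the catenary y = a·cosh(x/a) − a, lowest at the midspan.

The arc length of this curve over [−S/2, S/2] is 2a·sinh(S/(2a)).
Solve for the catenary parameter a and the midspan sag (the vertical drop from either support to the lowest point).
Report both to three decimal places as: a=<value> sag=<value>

seed: a₀ = √(S³/(24(L−S))) = √(65.079³/(24·32.420)) = 18.821281
iter 1: u=1.728867  f(a)=+5.205e+00  f'(a)=-4.591e+00  a ← 18.821281 − (+5.205e+00/-4.591e+00) = 19.954955
iter 2: u=1.630648  f(a)=+5.073e-01  f'(a)=-3.736e+00  a ← 19.954955 − (+5.073e-01/-3.736e+00) = 20.090755
iter 3: u=1.619626  f(a)=+5.970e-03  f'(a)=-3.648e+00  a ← 20.090755 − (+5.970e-03/-3.648e+00) = 20.092391
iter 4: u=1.619494  f(a)=+8.482e-07  f'(a)=-3.647e+00  a ← 20.092391 − (+8.482e-07/-3.647e+00) = 20.092391
iter 5: u=1.619494  f(a)=-2.842e-14  f'(a)=-3.647e+00  a ← 20.092391 − (-2.842e-14/-3.647e+00) = 20.092391
converged: |Δa| < 1e-12 after 5 iterations
sag = a·(cosh(S/(2a)) − 1) = 20.092391·(cosh(1.619494) − 1) = 32.635381
T_max/T_min = cosh(S/(2a)) = 2.624266

a=20.092 sag=32.635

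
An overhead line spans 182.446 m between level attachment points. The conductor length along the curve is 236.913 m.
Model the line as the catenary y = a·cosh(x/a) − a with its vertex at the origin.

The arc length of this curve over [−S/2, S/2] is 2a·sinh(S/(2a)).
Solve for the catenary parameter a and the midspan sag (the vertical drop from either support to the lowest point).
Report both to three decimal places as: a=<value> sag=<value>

seed: a₀ = √(S³/(24(L−S))) = √(182.446³/(24·54.467)) = 68.159936
iter 1: u=1.338367  f(a)=+5.091e+00  f'(a)=-1.903e+00  a ← 68.159936 − (+5.091e+00/-1.903e+00) = 70.834824
iter 2: u=1.287827  f(a)=+3.151e-01  f'(a)=-1.674e+00  a ← 70.834824 − (+3.151e-01/-1.674e+00) = 71.022977
iter 3: u=1.284415  f(a)=+1.382e-03  f'(a)=-1.660e+00  a ← 71.022977 − (+1.382e-03/-1.660e+00) = 71.023810
iter 4: u=1.284400  f(a)=+2.688e-08  f'(a)=-1.660e+00  a ← 71.023810 − (+2.688e-08/-1.660e+00) = 71.023810
iter 5: u=1.284400  f(a)=-2.842e-14  f'(a)=-1.660e+00  a ← 71.023810 − (-2.842e-14/-1.660e+00) = 71.023810
converged: |Δa| < 1e-12 after 5 iterations
sag = a·(cosh(S/(2a)) − 1) = 71.023810·(cosh(1.284400) − 1) = 67.093256
T_max/T_min = cosh(S/(2a)) = 1.944659

a=71.024 sag=67.093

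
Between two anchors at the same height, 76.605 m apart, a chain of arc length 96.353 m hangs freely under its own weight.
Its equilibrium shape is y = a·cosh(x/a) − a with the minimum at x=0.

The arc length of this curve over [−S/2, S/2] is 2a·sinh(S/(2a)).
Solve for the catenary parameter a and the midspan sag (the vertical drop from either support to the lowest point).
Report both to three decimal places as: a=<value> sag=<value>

a=31.924 sag=25.870

seed: a₀ = √(S³/(24(L−S))) = √(76.605³/(24·19.748)) = 30.797715
iter 1: u=1.243680  f(a)=+1.585e+00  f'(a)=-1.492e+00  a ← 30.797715 − (+1.585e+00/-1.492e+00) = 31.859811
iter 2: u=1.202220  f(a)=+8.567e-02  f'(a)=-1.335e+00  a ← 31.859811 − (+8.567e-02/-1.335e+00) = 31.923996
iter 3: u=1.199803  f(a)=+2.820e-04  f'(a)=-1.326e+00  a ← 31.923996 − (+2.820e-04/-1.326e+00) = 31.924208
iter 4: u=1.199795  f(a)=+3.078e-09  f'(a)=-1.326e+00  a ← 31.924208 − (+3.078e-09/-1.326e+00) = 31.924208
iter 5: u=1.199795  f(a)=+1.421e-14  f'(a)=-1.326e+00  a ← 31.924208 − (+1.421e-14/-1.326e+00) = 31.924208
converged: |Δa| < 1e-12 after 5 iterations
sag = a·(cosh(S/(2a)) − 1) = 31.924208·(cosh(1.199795) − 1) = 25.869651
T_max/T_min = cosh(S/(2a)) = 1.810346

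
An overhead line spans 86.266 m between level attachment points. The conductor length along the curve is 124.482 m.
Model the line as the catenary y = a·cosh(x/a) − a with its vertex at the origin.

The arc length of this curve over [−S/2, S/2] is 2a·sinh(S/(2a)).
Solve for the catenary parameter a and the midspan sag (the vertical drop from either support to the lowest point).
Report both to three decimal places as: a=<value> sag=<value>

seed: a₀ = √(S³/(24(L−S))) = √(86.266³/(24·38.216)) = 26.456431
iter 1: u=1.630341  f(a)=+5.413e+00  f'(a)=-3.733e+00  a ← 26.456431 − (+5.413e+00/-3.733e+00) = 27.906160
iter 2: u=1.545644  f(a)=+4.767e-01  f'(a)=-3.102e+00  a ← 27.906160 − (+4.767e-01/-3.102e+00) = 28.059833
iter 3: u=1.537180  f(a)=+4.488e-03  f'(a)=-3.044e+00  a ← 28.059833 − (+4.488e-03/-3.044e+00) = 28.061307
iter 4: u=1.537099  f(a)=+4.059e-07  f'(a)=-3.044e+00  a ← 28.061307 − (+4.059e-07/-3.044e+00) = 28.061307
iter 5: u=1.537099  f(a)=+0.000e+00  f'(a)=-3.044e+00  a ← 28.061307 − (+0.000e+00/-3.044e+00) = 28.061307
converged: |Δa| < 1e-12 after 5 iterations
sag = a·(cosh(S/(2a)) − 1) = 28.061307·(cosh(1.537099) − 1) = 40.212986
T_max/T_min = cosh(S/(2a)) = 2.433040

a=28.061 sag=40.213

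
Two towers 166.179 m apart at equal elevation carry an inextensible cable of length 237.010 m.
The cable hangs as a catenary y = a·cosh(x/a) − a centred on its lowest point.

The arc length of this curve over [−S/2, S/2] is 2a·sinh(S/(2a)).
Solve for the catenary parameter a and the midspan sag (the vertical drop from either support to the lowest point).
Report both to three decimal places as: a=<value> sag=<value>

seed: a₀ = √(S³/(24(L−S))) = √(166.179³/(24·70.831)) = 51.957339
iter 1: u=1.599187  f(a)=+9.629e+00  f'(a)=-3.491e+00  a ← 51.957339 − (+9.629e+00/-3.491e+00) = 54.715826
iter 2: u=1.518564  f(a)=+8.200e-01  f'(a)=-2.919e+00  a ← 54.715826 − (+8.200e-01/-2.919e+00) = 54.996712
iter 3: u=1.510809  f(a)=+7.169e-03  f'(a)=-2.868e+00  a ← 54.996712 − (+7.169e-03/-2.868e+00) = 54.999211
iter 4: u=1.510740  f(a)=+5.587e-07  f'(a)=-2.868e+00  a ← 54.999211 − (+5.587e-07/-2.868e+00) = 54.999211
iter 5: u=1.510740  f(a)=+0.000e+00  f'(a)=-2.868e+00  a ← 54.999211 − (+0.000e+00/-2.868e+00) = 54.999211
converged: |Δa| < 1e-12 after 5 iterations
sag = a·(cosh(S/(2a)) − 1) = 54.999211·(cosh(1.510740) − 1) = 75.646678
T_max/T_min = cosh(S/(2a)) = 2.375414

a=54.999 sag=75.647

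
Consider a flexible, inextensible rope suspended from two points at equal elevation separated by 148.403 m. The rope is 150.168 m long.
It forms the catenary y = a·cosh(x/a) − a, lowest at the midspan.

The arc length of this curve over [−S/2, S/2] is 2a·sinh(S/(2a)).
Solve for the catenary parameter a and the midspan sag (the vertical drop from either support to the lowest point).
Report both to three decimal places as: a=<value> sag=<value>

a=278.265 sag=9.952

seed: a₀ = √(S³/(24(L−S))) = √(148.403³/(24·1.765)) = 277.770452
iter 1: u=0.267132  f(a)=+6.308e-03  f'(a)=-1.280e-02  a ← 277.770452 − (+6.308e-03/-1.280e-02) = 278.263309
iter 2: u=0.266659  f(a)=+1.683e-05  f'(a)=-1.273e-02  a ← 278.263309 − (+1.683e-05/-1.273e-02) = 278.264631
iter 3: u=0.266658  f(a)=+1.205e-10  f'(a)=-1.273e-02  a ← 278.264631 − (+1.205e-10/-1.273e-02) = 278.264631
iter 4: u=0.266658  f(a)=-2.842e-14  f'(a)=-1.273e-02  a ← 278.264631 − (-2.842e-14/-1.273e-02) = 278.264631
converged: |Δa| < 1e-12 after 4 iterations
sag = a·(cosh(S/(2a)) − 1) = 278.264631·(cosh(0.266658) − 1) = 9.951975
T_max/T_min = cosh(S/(2a)) = 1.035764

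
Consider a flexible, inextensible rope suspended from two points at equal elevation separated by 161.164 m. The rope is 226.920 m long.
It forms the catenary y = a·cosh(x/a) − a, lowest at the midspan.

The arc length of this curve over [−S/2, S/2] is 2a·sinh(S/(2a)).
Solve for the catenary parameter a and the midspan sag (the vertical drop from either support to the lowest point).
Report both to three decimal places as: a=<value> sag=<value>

seed: a₀ = √(S³/(24(L−S))) = √(161.164³/(24·65.756)) = 51.502551
iter 1: u=1.564622  f(a)=+8.534e+00  f'(a)=-3.236e+00  a ← 51.502551 − (+8.534e+00/-3.236e+00) = 54.139943
iter 2: u=1.488402  f(a)=+6.994e-01  f'(a)=-2.725e+00  a ← 54.139943 − (+6.994e-01/-2.725e+00) = 54.396554
iter 3: u=1.481381  f(a)=+5.623e-03  f'(a)=-2.682e+00  a ← 54.396554 − (+5.623e-03/-2.682e+00) = 54.398651
iter 4: u=1.481323  f(a)=+3.699e-07  f'(a)=-2.681e+00  a ← 54.398651 − (+3.699e-07/-2.681e+00) = 54.398651
iter 5: u=1.481323  f(a)=+2.842e-14  f'(a)=-2.681e+00  a ← 54.398651 − (+2.842e-14/-2.681e+00) = 54.398651
converged: |Δa| < 1e-12 after 5 iterations
sag = a·(cosh(S/(2a)) − 1) = 54.398651·(cosh(1.481323) − 1) = 71.428154
T_max/T_min = cosh(S/(2a)) = 2.313050

a=54.399 sag=71.428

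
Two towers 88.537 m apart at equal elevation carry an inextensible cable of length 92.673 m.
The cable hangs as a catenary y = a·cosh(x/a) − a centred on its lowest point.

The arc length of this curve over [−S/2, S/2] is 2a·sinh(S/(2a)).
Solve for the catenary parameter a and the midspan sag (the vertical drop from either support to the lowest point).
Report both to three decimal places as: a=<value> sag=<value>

a=84.196 sag=11.908

seed: a₀ = √(S³/(24(L−S))) = √(88.537³/(24·4.136)) = 83.616371
iter 1: u=0.529424  f(a)=+5.835e-02  f'(a)=-1.017e-01  a ← 83.616371 − (+5.835e-02/-1.017e-01) = 84.189978
iter 2: u=0.525817  f(a)=+6.059e-04  f'(a)=-9.963e-02  a ← 84.189978 − (+6.059e-04/-9.963e-02) = 84.196059
iter 3: u=0.525779  f(a)=+6.685e-08  f'(a)=-9.960e-02  a ← 84.196059 − (+6.685e-08/-9.960e-02) = 84.196060
iter 4: u=0.525779  f(a)=+2.842e-14  f'(a)=-9.960e-02  a ← 84.196060 − (+2.842e-14/-9.960e-02) = 84.196060
converged: |Δa| < 1e-12 after 4 iterations
sag = a·(cosh(S/(2a)) − 1) = 84.196060·(cosh(0.525779) − 1) = 11.908299
T_max/T_min = cosh(S/(2a)) = 1.141435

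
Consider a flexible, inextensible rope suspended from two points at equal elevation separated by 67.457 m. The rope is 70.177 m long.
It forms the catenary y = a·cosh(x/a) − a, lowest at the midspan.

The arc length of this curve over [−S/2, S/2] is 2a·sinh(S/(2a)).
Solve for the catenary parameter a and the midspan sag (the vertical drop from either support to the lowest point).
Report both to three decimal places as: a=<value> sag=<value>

seed: a₀ = √(S³/(24(L−S))) = √(67.457³/(24·2.720)) = 68.572576
iter 1: u=0.491866  f(a)=+3.309e-02  f'(a)=-8.127e-02  a ← 68.572576 − (+3.309e-02/-8.127e-02) = 68.979783
iter 2: u=0.488962  f(a)=+2.971e-04  f'(a)=-7.981e-02  a ← 68.979783 − (+2.971e-04/-7.981e-02) = 68.983505
iter 3: u=0.488936  f(a)=+2.443e-08  f'(a)=-7.980e-02  a ← 68.983505 − (+2.443e-08/-7.980e-02) = 68.983505
iter 4: u=0.488936  f(a)=+1.421e-14  f'(a)=-7.980e-02  a ← 68.983505 − (+1.421e-14/-7.980e-02) = 68.983505
converged: |Δa| < 1e-12 after 4 iterations
sag = a·(cosh(S/(2a)) − 1) = 68.983505·(cosh(0.488936) − 1) = 8.411112
T_max/T_min = cosh(S/(2a)) = 1.121929

a=68.984 sag=8.411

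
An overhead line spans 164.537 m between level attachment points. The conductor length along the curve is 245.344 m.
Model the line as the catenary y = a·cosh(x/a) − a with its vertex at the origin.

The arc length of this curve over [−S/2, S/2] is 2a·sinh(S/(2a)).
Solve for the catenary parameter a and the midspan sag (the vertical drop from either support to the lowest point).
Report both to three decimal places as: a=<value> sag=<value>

seed: a₀ = √(S³/(24(L−S))) = √(164.537³/(24·80.807)) = 47.925345
iter 1: u=1.716597  f(a)=+1.278e+01  f'(a)=-4.476e+00  a ← 47.925345 − (+1.278e+01/-4.476e+00) = 50.779475
iter 2: u=1.620113  f(a)=+1.230e+00  f'(a)=-3.652e+00  a ← 50.779475 − (+1.230e+00/-3.652e+00) = 51.116325
iter 3: u=1.609437  f(a)=+1.409e-02  f'(a)=-3.569e+00  a ← 51.116325 − (+1.409e-02/-3.569e+00) = 51.120274
iter 4: u=1.609313  f(a)=+1.896e-06  f'(a)=-3.568e+00  a ← 51.120274 − (+1.896e-06/-3.568e+00) = 51.120274
iter 5: u=1.609313  f(a)=+5.684e-14  f'(a)=-3.568e+00  a ← 51.120274 − (+5.684e-14/-3.568e+00) = 51.120274
converged: |Δa| < 1e-12 after 5 iterations
sag = a·(cosh(S/(2a)) − 1) = 51.120274·(cosh(1.609313) − 1) = 81.777062
T_max/T_min = cosh(S/(2a)) = 2.599699

a=51.120 sag=81.777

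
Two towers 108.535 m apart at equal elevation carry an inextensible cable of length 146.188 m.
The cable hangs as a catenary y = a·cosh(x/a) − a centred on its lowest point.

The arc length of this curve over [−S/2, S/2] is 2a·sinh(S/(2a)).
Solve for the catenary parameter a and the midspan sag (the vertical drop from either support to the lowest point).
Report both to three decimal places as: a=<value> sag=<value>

seed: a₀ = √(S³/(24(L−S))) = √(108.535³/(24·37.653)) = 37.613981
iter 1: u=1.442748  f(a)=+4.119e+00  f'(a)=-2.451e+00  a ← 37.613981 − (+4.119e+00/-2.451e+00) = 39.294394
iter 2: u=1.381049  f(a)=+2.921e-01  f'(a)=-2.115e+00  a ← 39.294394 − (+2.921e-01/-2.115e+00) = 39.432522
iter 3: u=1.376212  f(a)=+1.717e-03  f'(a)=-2.090e+00  a ← 39.432522 − (+1.717e-03/-2.090e+00) = 39.433344
iter 4: u=1.376183  f(a)=+6.009e-08  f'(a)=-2.090e+00  a ← 39.433344 − (+6.009e-08/-2.090e+00) = 39.433344
iter 5: u=1.376183  f(a)=+2.842e-14  f'(a)=-2.090e+00  a ← 39.433344 − (+2.842e-14/-2.090e+00) = 39.433344
converged: |Δa| < 1e-12 after 5 iterations
sag = a·(cosh(S/(2a)) − 1) = 39.433344·(cosh(1.376183) − 1) = 43.619178
T_max/T_min = cosh(S/(2a)) = 2.106150

a=39.433 sag=43.619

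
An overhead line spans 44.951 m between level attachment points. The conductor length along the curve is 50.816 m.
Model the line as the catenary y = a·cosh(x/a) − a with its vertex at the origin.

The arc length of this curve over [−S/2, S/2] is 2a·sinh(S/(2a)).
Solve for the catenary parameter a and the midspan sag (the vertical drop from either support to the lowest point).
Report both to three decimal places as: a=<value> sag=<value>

seed: a₀ = √(S³/(24(L−S))) = √(44.951³/(24·5.865)) = 25.402087
iter 1: u=0.884789  f(a)=+2.339e-01  f'(a)=-4.989e-01  a ← 25.402087 − (+2.339e-01/-4.989e-01) = 25.870868
iter 2: u=0.868757  f(a)=+6.632e-03  f'(a)=-4.710e-01  a ← 25.870868 − (+6.632e-03/-4.710e-01) = 25.884948
iter 3: u=0.868285  f(a)=+5.676e-06  f'(a)=-4.702e-01  a ← 25.884948 − (+5.676e-06/-4.702e-01) = 25.884960
iter 4: u=0.868284  f(a)=+4.164e-12  f'(a)=-4.702e-01  a ← 25.884960 − (+4.164e-12/-4.702e-01) = 25.884960
converged: |Δa| < 1e-12 after 4 iterations
sag = a·(cosh(S/(2a)) − 1) = 25.884960·(cosh(0.868284) − 1) = 10.386208
T_max/T_min = cosh(S/(2a)) = 1.401245

a=25.885 sag=10.386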